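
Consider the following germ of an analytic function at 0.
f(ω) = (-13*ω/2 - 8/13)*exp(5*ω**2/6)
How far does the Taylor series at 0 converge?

The radius of convergence is infinite.

The factor exp(5*ω**2/6) is entire and contributes no finite singular point.
The polynomial part has no poles.
No finite singular points: the Taylor series at 0 converges everywhere.


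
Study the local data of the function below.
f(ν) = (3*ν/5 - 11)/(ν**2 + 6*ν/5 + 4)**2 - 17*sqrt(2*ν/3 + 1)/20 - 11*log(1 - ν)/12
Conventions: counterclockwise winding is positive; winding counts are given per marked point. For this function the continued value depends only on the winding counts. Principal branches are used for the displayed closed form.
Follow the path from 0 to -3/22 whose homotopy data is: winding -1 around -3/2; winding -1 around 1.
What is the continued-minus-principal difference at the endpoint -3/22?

Continued minus principal equals ((17/110)*sqrt(110)) + ((11/6)*pi)*i.

The rational part is single-valued and drops out of the difference; each branch term changes only by its own monodromy.
(-17/20)*sqrt(1 - ν/(-3/2)): winding -1 is odd, the square root flips sign, contributing -2*(-17/20)*sqrt(1 - (-3/22)/(-3/2)) = -2*(-17/20)*sqrt(10/11) = (17/110)*sqrt(110).
(-11/12)*log(1 - ν/(1)): each positive loop around 1 adds 2*pi*i to the log, so winding -1 contributes (-11/12)*(-1)*2*pi*i = (11/6)*pi*i.
Summing the contributions at ν = -3/22 gives ((17/110)*sqrt(110)) + ((11/6)*pi)*i.


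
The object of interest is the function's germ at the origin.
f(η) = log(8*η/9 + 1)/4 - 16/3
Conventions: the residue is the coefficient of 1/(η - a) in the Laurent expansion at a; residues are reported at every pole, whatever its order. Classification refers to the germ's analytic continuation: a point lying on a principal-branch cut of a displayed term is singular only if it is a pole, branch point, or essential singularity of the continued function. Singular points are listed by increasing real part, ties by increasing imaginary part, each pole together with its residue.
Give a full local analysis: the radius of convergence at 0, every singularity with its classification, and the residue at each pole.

Branch term (1/4)*log(1 - η/(-9/8)): its argument vanishes at η = -9/8, a logarithmic branch point, modulus 9/8.
The radius of convergence is the smallest modulus among the singular points: 9/8.

Radius of convergence at 0: 9/8.
At -9/8: a logarithmic branch point.


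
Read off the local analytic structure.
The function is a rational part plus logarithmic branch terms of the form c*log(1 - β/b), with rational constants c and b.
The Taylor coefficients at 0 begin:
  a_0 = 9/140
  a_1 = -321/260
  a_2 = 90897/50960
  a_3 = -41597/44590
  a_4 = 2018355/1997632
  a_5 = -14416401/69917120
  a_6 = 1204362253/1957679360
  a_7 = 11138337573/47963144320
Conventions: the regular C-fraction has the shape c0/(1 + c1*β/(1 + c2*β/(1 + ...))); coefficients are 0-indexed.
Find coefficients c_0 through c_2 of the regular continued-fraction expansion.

The regular C-fraction coefficients are [9/140, 749/39, -14526367/817908].

Taylor coefficients (read off): a_0 = 9/140, a_1 = -321/260, a_2 = 90897/50960.
c0 = a_0 = 9/140. Peel one level at a time: if S = 1 + c*β/S' with S'(0) = 1, then c is the β-coefficient of S and S' = c*β/(S - 1).
S_1 = c0/f = 1 + (749/39)*β + (14526367/42588)*β^2 + ...; c1 = 749/39.
S_2 = c1*β/(S_1 - 1) = 1 + (-14526367/817908)*β + ...; c2 = -14526367/817908.


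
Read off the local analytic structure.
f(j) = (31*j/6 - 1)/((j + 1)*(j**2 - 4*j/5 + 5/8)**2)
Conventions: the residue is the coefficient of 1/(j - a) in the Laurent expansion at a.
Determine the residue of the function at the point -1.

At the order-1 pole -1 set g(j) = (j - (-1))*f(j) = (31*j/6 - 1)/(j**2 - 4*j/5 + 5/8)**2.
Simple pole: residue = g(a) at a = -1, which is -29600/28227.

The residue is -29600/28227.


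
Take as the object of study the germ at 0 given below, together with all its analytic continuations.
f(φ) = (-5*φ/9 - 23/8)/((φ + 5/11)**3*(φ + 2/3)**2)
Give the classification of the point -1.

Denominator factors: φ + 5/11 = -6/11 at φ = -1; φ + 2/3 = -1/3 at φ = -1 — none vanishes.
So the germ continues analytically to -1.

The point is a regular point.


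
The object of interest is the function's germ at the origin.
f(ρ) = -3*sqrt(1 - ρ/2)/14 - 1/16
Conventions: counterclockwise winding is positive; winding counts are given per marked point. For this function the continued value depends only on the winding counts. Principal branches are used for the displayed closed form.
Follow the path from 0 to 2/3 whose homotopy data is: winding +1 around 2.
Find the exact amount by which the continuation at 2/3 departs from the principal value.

Continued minus principal equals (1/7)*sqrt(6).

The rational part is single-valued and drops out of the difference; each branch term changes only by its own monodromy.
(-3/14)*sqrt(1 - ρ/(2)): winding +1 is odd, the square root flips sign, contributing -2*(-3/14)*sqrt(1 - (2/3)/(2)) = -2*(-3/14)*sqrt(2/3) = (1/7)*sqrt(6).
Summing the contributions at ρ = 2/3 gives (1/7)*sqrt(6).


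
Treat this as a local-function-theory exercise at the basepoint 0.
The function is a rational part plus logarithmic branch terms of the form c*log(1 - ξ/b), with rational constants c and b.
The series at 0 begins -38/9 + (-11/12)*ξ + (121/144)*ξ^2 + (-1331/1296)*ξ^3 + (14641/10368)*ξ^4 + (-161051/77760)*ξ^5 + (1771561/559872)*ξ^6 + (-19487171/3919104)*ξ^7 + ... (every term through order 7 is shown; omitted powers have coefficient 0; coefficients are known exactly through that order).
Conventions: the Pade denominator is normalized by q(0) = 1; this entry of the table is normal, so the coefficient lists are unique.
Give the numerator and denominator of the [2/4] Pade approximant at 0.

Taylor coefficients needed (read off): a_0 = -38/9, a_1 = -11/12, a_2 = 121/144, a_3 = -1331/1296, a_4 = 14641/10368, a_5 = -161051/77760, a_6 = 1771561/559872.
Write the denominator as Q(ξ) = 1 + q1*ξ + q2*ξ^2 + q3*ξ^3 + q4*ξ^4. Requiring Q*f - P = O(ξ^7) with deg P <= 2 kills the coefficients of ξ^3..ξ^6 in Q*f:
  ξ^3: a_3 + q1*a_2 + q2*a_1 + q3*a_0 = 0, i.e. -1331/1296 + (121/144)*q1 + (-11/12)*q2 + (-38/9)*q3 = 0.
  ξ^4: a_4 + q1*a_3 + q2*a_2 + q3*a_1 + q4*a_0 = 0, i.e. 14641/10368 + (-1331/1296)*q1 + (121/144)*q2 + (-11/12)*q3 + (-38/9)*q4 = 0.
  ξ^5: a_5 + q1*a_4 + q2*a_3 + q3*a_2 + q4*a_1 = 0, i.e. -161051/77760 + (14641/10368)*q1 + (-1331/1296)*q2 + (121/144)*q3 + (-11/12)*q4 = 0.
  ξ^6: a_6 + q1*a_5 + q2*a_4 + q3*a_3 + q4*a_2 = 0, i.e. 1771561/559872 + (-161051/77760)*q1 + (14641/10368)*q2 + (-1331/1296)*q3 + (121/144)*q4 = 0.
Solving this linear system: q1 = 407561/170658, q2 = 4205839/3413160, q3 = -121121/3413160, q4 = 1595869/245747520.
The numerator is Q*f truncated at degree 2: P0 = a_0 = -38/9; P1 = a_1 + q1*a_0 = -1778447/161676; P2 = a_2 + q1*a_1 + q2*a_0 = -402514849/61436880.

The Pade approximant has numerator coefficients [-38/9, -1778447/161676, -402514849/61436880]; denominator coefficients [1, 407561/170658, 4205839/3413160, -121121/3413160, 1595869/245747520].


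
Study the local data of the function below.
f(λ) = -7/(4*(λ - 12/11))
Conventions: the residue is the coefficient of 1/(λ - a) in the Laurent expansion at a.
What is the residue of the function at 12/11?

The residue is -7/4.

At the order-1 pole 12/11 set g(λ) = (λ - (12/11))*f(λ) = -7/4.
Simple pole: residue = g(a) at a = 12/11, which is -7/4.


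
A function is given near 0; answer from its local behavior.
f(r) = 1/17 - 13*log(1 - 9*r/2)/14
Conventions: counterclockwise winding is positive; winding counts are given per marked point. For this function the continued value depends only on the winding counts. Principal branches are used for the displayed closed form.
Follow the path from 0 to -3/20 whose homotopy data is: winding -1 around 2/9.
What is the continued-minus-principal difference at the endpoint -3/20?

The rational part is single-valued and drops out of the difference; each branch term changes only by its own monodromy.
(-13/14)*log(1 - r/(2/9)): each positive loop around 2/9 adds 2*pi*i to the log, so winding -1 contributes (-13/14)*(-1)*2*pi*i = (13/7)*pi*i.
Summing the contributions at r = -3/20 gives (13/7)*pi*i.

Continued minus principal equals (13/7)*pi*i.


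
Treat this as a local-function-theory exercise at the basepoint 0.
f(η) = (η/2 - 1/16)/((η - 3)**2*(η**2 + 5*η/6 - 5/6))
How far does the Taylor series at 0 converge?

The radius of convergence is -5/12 + (1/12)*sqrt(145).

Denominator factor (η - 3)^2: pole of order 2 at 3, modulus 3.
Denominator factor (η**2 + 5*η/6 - 5/6): discriminant 145/36, real irrational roots -5/12 + (1/12)*sqrt(145) and -5/12 - (1/12)*sqrt(145); poles of order 1, moduli -5/12 + (1/12)*sqrt(145) and 5/12 + (1/12)*sqrt(145).
The radius of convergence is the smallest modulus among the singular points: -5/12 + (1/12)*sqrt(145).


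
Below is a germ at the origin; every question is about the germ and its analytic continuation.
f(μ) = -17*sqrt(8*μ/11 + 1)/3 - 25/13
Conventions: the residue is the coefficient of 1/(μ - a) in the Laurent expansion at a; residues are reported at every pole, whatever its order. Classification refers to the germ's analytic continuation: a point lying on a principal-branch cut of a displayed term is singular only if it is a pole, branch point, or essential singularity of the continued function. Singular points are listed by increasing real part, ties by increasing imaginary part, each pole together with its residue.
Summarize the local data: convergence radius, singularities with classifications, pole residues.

Branch term (-17/3)*sqrt(1 - μ/(-11/8)): its argument vanishes at μ = -11/8, a square-root branch point, modulus 11/8.
The radius of convergence is the smallest modulus among the singular points: 11/8.

Radius of convergence at 0: 11/8.
At -11/8: an algebraic (square-root) branch point.


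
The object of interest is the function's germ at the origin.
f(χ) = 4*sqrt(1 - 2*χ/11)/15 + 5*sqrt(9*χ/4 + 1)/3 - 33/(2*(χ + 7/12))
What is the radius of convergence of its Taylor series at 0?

Denominator factor (χ + 7/12): pole of order 1 at -7/12, modulus 7/12.
Branch term (4/15)*sqrt(1 - χ/(11/2)): its argument vanishes at χ = 11/2, a square-root branch point, modulus 11/2.
Branch term (5/3)*sqrt(1 - χ/(-4/9)): its argument vanishes at χ = -4/9, a square-root branch point, modulus 4/9.
The radius of convergence is the smallest modulus among the singular points: 4/9.

The radius of convergence is 4/9.


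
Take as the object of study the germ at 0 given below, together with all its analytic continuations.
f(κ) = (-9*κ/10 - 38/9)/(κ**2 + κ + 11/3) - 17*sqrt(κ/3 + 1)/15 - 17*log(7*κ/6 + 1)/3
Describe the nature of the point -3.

The point is an algebraic (square-root) branch point.

The term (-17/15)*sqrt(1 - κ/(-3)) has argument 1 - -3/(-3) = 0 at -3: a square-root (algebraic, two-sheeted) branch point; the remaining terms are analytic or single-valued there.


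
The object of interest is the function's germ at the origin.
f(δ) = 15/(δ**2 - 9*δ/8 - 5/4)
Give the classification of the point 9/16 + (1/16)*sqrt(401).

The point is a pole of order 1.

The denominator factor δ**2 - 9*δ/8 - 5/4 vanishes at 9/16 + (1/16)*sqrt(401) and appears to the power 1; the numerator there equals 15, nonzero, and no other factor vanishes.
Hence a pole whose order is the multiplicity, 1.


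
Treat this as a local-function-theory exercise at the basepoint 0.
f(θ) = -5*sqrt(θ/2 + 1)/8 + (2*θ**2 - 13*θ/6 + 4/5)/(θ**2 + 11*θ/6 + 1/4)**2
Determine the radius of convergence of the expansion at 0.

Denominator factor (θ**2 + 11*θ/6 + 1/4)^2: discriminant 85/36, real irrational roots -11/12 + (1/12)*sqrt(85) and -11/12 - (1/12)*sqrt(85); poles of order 2, moduli 11/12 - (1/12)*sqrt(85) and 11/12 + (1/12)*sqrt(85).
Branch term (-5/8)*sqrt(1 - θ/(-2)): its argument vanishes at θ = -2, a square-root branch point, modulus 2.
The radius of convergence is the smallest modulus among the singular points: 11/12 - (1/12)*sqrt(85).

The radius of convergence is 11/12 - (1/12)*sqrt(85).


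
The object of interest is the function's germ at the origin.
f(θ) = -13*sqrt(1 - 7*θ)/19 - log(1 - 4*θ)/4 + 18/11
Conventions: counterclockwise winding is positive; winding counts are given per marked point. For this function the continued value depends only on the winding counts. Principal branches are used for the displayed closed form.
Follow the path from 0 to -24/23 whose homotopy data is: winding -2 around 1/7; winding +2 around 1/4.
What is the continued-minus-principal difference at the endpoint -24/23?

The rational part is single-valued and drops out of the difference; each branch term changes only by its own monodromy.
(-13/19)*sqrt(1 - θ/(1/7)): winding -2 is even, the square root returns to the same sheet, contribution 0.
(-1/4)*log(1 - θ/(1/4)): each positive loop around 1/4 adds 2*pi*i to the log, so winding +2 contributes (-1/4)*(2)*2*pi*i = -pi*i.
Summing the contributions at θ = -24/23 gives -pi*i.

Continued minus principal equals -pi*i.


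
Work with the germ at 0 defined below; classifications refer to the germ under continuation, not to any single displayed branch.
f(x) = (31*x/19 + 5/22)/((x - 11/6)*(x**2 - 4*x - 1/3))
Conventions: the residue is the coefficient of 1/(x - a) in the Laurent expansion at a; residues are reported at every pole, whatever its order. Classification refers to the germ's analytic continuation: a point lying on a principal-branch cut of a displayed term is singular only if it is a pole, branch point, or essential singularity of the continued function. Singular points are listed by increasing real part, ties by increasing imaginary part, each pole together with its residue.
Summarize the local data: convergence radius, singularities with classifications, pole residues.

Denominator factor (x - 11/6): pole of order 1 at 11/6, modulus 11/6.
Denominator factor (x**2 - 4*x - 1/3): discriminant 52/3, real irrational roots 2 + (1/3)*sqrt(39) and 2 - (1/3)*sqrt(39); poles of order 1, moduli 2 + (1/3)*sqrt(39) and -2 + (1/3)*sqrt(39).
The radius of convergence is the smallest modulus among the singular points: -2 + (1/3)*sqrt(39).
The factor x**2 - 4*x - 1/3 splits as (x - a)(x - a') with a = 2 - (1/3)*sqrt(39), a' = 2 + (1/3)*sqrt(39). At the order-1 pole a set g(x) = (x - a)*f(x) = [(31*x/19 + 5/22)/(x - 11/6)] / (x - a').
Simple pole: residue = g(a) at a = 2 - (1/3)*sqrt(39), which is 12108/32395 - (48819/842270)*sqrt(39).
At the order-1 pole 11/6 set g(x) = (x - (11/6))*f(x) = (31*x/19 + 5/22)/(x**2 - 4*x - 1/3).
Simple pole: residue = g(a) at a = 11/6, which is -24216/32395.
The factor x**2 - 4*x - 1/3 splits as (x - a)(x - a') with a = 2 + (1/3)*sqrt(39), a' = 2 - (1/3)*sqrt(39). At the order-1 pole a set g(x) = (x - a)*f(x) = [(31*x/19 + 5/22)/(x - 11/6)] / (x - a').
Simple pole: residue = g(a) at a = 2 + (1/3)*sqrt(39), which is 12108/32395 + (48819/842270)*sqrt(39).
List the singular points by increasing real part (a conjugate pair: the negative imaginary part first).

Radius of convergence at 0: -2 + (1/3)*sqrt(39).
At 2 - (1/3)*sqrt(39): a pole of order 1; residue 12108/32395 - (48819/842270)*sqrt(39).
At 11/6: a pole of order 1; residue -24216/32395.
At 2 + (1/3)*sqrt(39): a pole of order 1; residue 12108/32395 + (48819/842270)*sqrt(39).


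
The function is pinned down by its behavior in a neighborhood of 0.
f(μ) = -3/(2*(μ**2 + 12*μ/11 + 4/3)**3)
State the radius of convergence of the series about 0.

Denominator factor (μ**2 + 12*μ/11 + 4/3)^3: discriminant -1504/363, complex-conjugate roots (-6/11) + ((2/33)*sqrt(282))*i and (-6/11) - ((2/33)*sqrt(282))*i; poles of order 3, moduli (2/3)*sqrt(3) and (2/3)*sqrt(3).
The radius of convergence is the smallest modulus among the singular points: (2/3)*sqrt(3).

The radius of convergence is (2/3)*sqrt(3).


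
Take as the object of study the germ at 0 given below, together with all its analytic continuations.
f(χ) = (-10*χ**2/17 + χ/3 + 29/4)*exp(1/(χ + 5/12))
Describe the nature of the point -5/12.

The exponent 1/(χ - (-5/12)) has a pole at -5/12, so exp(1/(χ - (-5/12))) takes every nonzero value near it: an essential singularity (not a pole of any order).

The point is an essential singularity.


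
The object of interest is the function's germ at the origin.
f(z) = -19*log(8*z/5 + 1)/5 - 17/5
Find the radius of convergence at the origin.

The radius of convergence is 5/8.

Branch term (-19/5)*log(1 - z/(-5/8)): its argument vanishes at z = -5/8, a logarithmic branch point, modulus 5/8.
The radius of convergence is the smallest modulus among the singular points: 5/8.


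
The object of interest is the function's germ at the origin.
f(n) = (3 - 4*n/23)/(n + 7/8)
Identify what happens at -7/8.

The point is a pole of order 1.

The denominator factor n + 7/8 vanishes at -7/8 and appears to the power 1; the numerator there equals 145/46, nonzero, and no other factor vanishes.
Hence a pole whose order is the multiplicity, 1.


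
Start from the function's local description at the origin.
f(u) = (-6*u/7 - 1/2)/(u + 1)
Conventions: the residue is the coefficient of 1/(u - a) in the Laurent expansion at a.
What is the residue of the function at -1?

The residue is 5/14.

At the order-1 pole -1 set g(u) = (u - (-1))*f(u) = -6*u/7 - 1/2.
Simple pole: residue = g(a) at a = -1, which is 5/14.


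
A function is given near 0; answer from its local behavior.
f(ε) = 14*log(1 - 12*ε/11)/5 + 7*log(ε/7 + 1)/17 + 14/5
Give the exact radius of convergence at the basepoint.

Branch term (14/5)*log(1 - ε/(11/12)): its argument vanishes at ε = 11/12, a logarithmic branch point, modulus 11/12.
Branch term (7/17)*log(1 - ε/(-7)): its argument vanishes at ε = -7, a logarithmic branch point, modulus 7.
The radius of convergence is the smallest modulus among the singular points: 11/12.

The radius of convergence is 11/12.


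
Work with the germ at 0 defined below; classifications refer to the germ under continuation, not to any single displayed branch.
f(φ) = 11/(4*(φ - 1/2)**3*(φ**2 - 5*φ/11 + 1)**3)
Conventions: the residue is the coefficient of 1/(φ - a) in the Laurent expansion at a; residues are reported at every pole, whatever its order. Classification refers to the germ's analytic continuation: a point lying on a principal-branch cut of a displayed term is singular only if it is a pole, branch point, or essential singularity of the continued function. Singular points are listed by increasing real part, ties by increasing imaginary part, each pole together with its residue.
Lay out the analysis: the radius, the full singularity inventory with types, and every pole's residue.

Radius of convergence at 0: 1/2.
At (5/22) - ((3/22)*sqrt(51))*i: a pole of order 3; residue (10775776/6834375) + ((500472600232/906586678125)*sqrt(51))*i.
At (5/22) + ((3/22)*sqrt(51))*i: a pole of order 3; residue (10775776/6834375) - ((500472600232/906586678125)*sqrt(51))*i.
At 1/2: a pole of order 3; residue -21551552/6834375.


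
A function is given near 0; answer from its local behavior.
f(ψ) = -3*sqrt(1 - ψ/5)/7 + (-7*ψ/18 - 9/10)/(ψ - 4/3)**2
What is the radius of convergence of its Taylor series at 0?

The radius of convergence is 4/3.

Denominator factor (ψ - 4/3)^2: pole of order 2 at 4/3, modulus 4/3.
Branch term (-3/7)*sqrt(1 - ψ/(5)): its argument vanishes at ψ = 5, a square-root branch point, modulus 5.
The radius of convergence is the smallest modulus among the singular points: 4/3.


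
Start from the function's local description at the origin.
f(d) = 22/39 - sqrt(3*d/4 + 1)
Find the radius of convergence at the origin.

The radius of convergence is 4/3.

Branch term (-1)*sqrt(1 - d/(-4/3)): its argument vanishes at d = -4/3, a square-root branch point, modulus 4/3.
The radius of convergence is the smallest modulus among the singular points: 4/3.


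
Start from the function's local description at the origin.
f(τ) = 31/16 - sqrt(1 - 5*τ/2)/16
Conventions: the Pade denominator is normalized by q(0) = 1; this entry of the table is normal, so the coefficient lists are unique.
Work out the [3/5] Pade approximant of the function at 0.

The Pade approximant has numerator coefficients [15/8, -92945/11744, 3720825/375808, -5175375/1503232]; denominator coefficients [1, -12515/2936, 255175/46976, -745625/375808, 21875/751616, 34375/24051712].

Taylor coefficients needed (expand at 0): a_0 = 15/8, a_1 = 5/64, a_2 = 25/512, a_3 = 125/2048, a_4 = 3125/32768, a_5 = 21875/131072, a_6 = 328125/1048576, a_7 = 2578125/4194304, a_8 = 167578125/134217728.
Write the denominator as Q(τ) = 1 + q1*τ + q2*τ^2 + q3*τ^3 + q4*τ^4 + q5*τ^5. Requiring Q*f - P = O(τ^9) with deg P <= 3 kills the coefficients of τ^4..τ^8 in Q*f:
  τ^4: a_4 + q1*a_3 + q2*a_2 + q3*a_1 + q4*a_0 = 0, i.e. 3125/32768 + (125/2048)*q1 + (25/512)*q2 + (5/64)*q3 + (15/8)*q4 = 0.
  τ^5: a_5 + q1*a_4 + q2*a_3 + q3*a_2 + q4*a_1 + q5*a_0 = 0, i.e. 21875/131072 + (3125/32768)*q1 + (125/2048)*q2 + (25/512)*q3 + (5/64)*q4 + (15/8)*q5 = 0.
  τ^6: a_6 + q1*a_5 + q2*a_4 + q3*a_3 + q4*a_2 + q5*a_1 = 0, i.e. 328125/1048576 + (21875/131072)*q1 + (3125/32768)*q2 + (125/2048)*q3 + (25/512)*q4 + (5/64)*q5 = 0.
  τ^7: a_7 + q1*a_6 + q2*a_5 + q3*a_4 + q4*a_3 + q5*a_2 = 0, i.e. 2578125/4194304 + (328125/1048576)*q1 + (21875/131072)*q2 + (3125/32768)*q3 + (125/2048)*q4 + (25/512)*q5 = 0.
  τ^8: a_8 + q1*a_7 + q2*a_6 + q3*a_5 + q4*a_4 + q5*a_3 = 0, i.e. 167578125/134217728 + (2578125/4194304)*q1 + (328125/1048576)*q2 + (21875/131072)*q3 + (3125/32768)*q4 + (125/2048)*q5 = 0.
Solving this linear system: q1 = -12515/2936, q2 = 255175/46976, q3 = -745625/375808, q4 = 21875/751616, q5 = 34375/24051712.
The numerator is Q*f truncated at degree 3: P0 = a_0 = 15/8; P1 = a_1 + q1*a_0 = -92945/11744; P2 = a_2 + q1*a_1 + q2*a_0 = 3720825/375808; P3 = a_3 + q1*a_2 + q2*a_1 + q3*a_0 = -5175375/1503232.


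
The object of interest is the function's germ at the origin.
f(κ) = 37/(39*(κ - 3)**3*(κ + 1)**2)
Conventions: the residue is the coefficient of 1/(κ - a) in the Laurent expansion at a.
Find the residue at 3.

At the order-3 pole 3 set g(κ) = (κ - (3))^3*f(κ) = 37/(39*(κ + 1)**2).
Order-3 pole: residue = g''(a)/2; g''(3) = 37/1664, so the residue is 37/3328.

The residue is 37/3328.


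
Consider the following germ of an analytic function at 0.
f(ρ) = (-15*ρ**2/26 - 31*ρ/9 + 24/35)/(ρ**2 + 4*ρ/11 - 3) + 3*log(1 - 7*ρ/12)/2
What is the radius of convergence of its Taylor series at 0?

Denominator factor (ρ**2 + 4*ρ/11 - 3): discriminant 1468/121, real irrational roots -2/11 + (1/11)*sqrt(367) and -2/11 - (1/11)*sqrt(367); poles of order 1, moduli -2/11 + (1/11)*sqrt(367) and 2/11 + (1/11)*sqrt(367).
Branch term (3/2)*log(1 - ρ/(12/7)): its argument vanishes at ρ = 12/7, a logarithmic branch point, modulus 12/7.
The radius of convergence is the smallest modulus among the singular points: -2/11 + (1/11)*sqrt(367).

The radius of convergence is -2/11 + (1/11)*sqrt(367).


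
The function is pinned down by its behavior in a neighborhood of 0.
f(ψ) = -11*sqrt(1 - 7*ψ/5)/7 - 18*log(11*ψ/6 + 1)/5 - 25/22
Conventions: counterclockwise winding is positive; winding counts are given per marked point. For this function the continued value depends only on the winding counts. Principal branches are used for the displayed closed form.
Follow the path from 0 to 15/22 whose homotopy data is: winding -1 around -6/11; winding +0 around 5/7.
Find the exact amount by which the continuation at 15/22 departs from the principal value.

Continued minus principal equals (36/5)*pi*i.

The rational part is single-valued and drops out of the difference; each branch term changes only by its own monodromy.
(-18/5)*log(1 - ψ/(-6/11)): each positive loop around -6/11 adds 2*pi*i to the log, so winding -1 contributes (-18/5)*(-1)*2*pi*i = (36/5)*pi*i.
(-11/7)*sqrt(1 - ψ/(5/7)): winding +0 is even, the square root returns to the same sheet, contribution 0.
Summing the contributions at ψ = 15/22 gives (36/5)*pi*i.


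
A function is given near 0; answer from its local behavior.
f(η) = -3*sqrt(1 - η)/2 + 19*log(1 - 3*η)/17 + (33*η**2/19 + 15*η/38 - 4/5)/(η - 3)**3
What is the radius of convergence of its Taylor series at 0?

The radius of convergence is 1/3.

Denominator factor (η - 3)^3: pole of order 3 at 3, modulus 3.
Branch term (-3/2)*sqrt(1 - η/(1)): its argument vanishes at η = 1, a square-root branch point, modulus 1.
Branch term (19/17)*log(1 - η/(1/3)): its argument vanishes at η = 1/3, a logarithmic branch point, modulus 1/3.
The radius of convergence is the smallest modulus among the singular points: 1/3.


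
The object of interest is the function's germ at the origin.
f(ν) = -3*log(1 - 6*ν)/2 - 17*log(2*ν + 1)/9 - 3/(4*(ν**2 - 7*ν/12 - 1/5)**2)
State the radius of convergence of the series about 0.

The radius of convergence is 1/6.

Denominator factor (ν**2 - 7*ν/12 - 1/5)^2: discriminant 821/720, real irrational roots 7/24 + (1/120)*sqrt(4105) and 7/24 - (1/120)*sqrt(4105); poles of order 2, moduli 7/24 + (1/120)*sqrt(4105) and -7/24 + (1/120)*sqrt(4105).
Branch term (-17/9)*log(1 - ν/(-1/2)): its argument vanishes at ν = -1/2, a logarithmic branch point, modulus 1/2.
Branch term (-3/2)*log(1 - ν/(1/6)): its argument vanishes at ν = 1/6, a logarithmic branch point, modulus 1/6.
The radius of convergence is the smallest modulus among the singular points: 1/6.


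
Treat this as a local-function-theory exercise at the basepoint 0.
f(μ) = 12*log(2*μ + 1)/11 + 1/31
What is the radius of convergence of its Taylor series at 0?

Branch term (12/11)*log(1 - μ/(-1/2)): its argument vanishes at μ = -1/2, a logarithmic branch point, modulus 1/2.
The radius of convergence is the smallest modulus among the singular points: 1/2.

The radius of convergence is 1/2.


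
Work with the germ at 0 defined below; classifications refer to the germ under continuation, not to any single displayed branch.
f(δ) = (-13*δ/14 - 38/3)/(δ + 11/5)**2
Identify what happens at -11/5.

The denominator factor δ + 11/5 vanishes at -11/5 and appears to the power 2; the numerator there equals -2231/210, nonzero, and no other factor vanishes.
Hence a pole whose order is the multiplicity, 2.

The point is a pole of order 2.


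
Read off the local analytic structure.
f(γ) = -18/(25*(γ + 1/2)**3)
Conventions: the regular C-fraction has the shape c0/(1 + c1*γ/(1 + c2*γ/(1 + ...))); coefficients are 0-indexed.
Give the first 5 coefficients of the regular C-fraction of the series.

The regular C-fraction coefficients are [-144/25, 6, -2, 4/3, -1/3].

Taylor coefficients (expand at 0): a_0 = -144/25, a_1 = 864/25, a_2 = -3456/25, a_3 = 2304/5, a_4 = -6912/5.
c0 = a_0 = -144/25. Peel one level at a time: if S = 1 + c*γ/S' with S'(0) = 1, then c is the γ-coefficient of S and S' = c*γ/(S - 1).
S_1 = c0/f = 1 + (6)*γ + (12)*γ^2 + ...; c1 = 6.
S_2 = c1*γ/(S_1 - 1) = 1 + (-2)*γ + (8/3)*γ^2 + ...; c2 = -2.
S_3 = c2*γ/(S_2 - 1) = 1 + (4/3)*γ + (4/9)*γ^2 + ...; c3 = 4/3.
S_4 = c3*γ/(S_3 - 1) = 1 + (-1/3)*γ + ...; c4 = -1/3.


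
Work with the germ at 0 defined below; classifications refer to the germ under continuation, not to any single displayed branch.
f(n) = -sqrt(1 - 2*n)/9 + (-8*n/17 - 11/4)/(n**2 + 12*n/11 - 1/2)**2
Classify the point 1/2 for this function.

The term (-1/9)*sqrt(1 - n/(1/2)) has argument 1 - 1/2/(1/2) = 0 at 1/2: a square-root (algebraic, two-sheeted) branch point; the remaining terms are analytic or single-valued there.

The point is an algebraic (square-root) branch point.


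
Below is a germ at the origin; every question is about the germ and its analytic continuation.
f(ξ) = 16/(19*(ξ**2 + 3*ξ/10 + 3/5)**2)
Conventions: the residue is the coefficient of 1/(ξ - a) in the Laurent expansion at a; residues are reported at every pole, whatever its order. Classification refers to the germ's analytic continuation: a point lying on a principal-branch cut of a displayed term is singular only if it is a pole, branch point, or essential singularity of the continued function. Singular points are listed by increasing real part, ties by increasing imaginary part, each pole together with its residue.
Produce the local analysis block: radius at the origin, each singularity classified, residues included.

Denominator factor (ξ**2 + 3*ξ/10 + 3/5)^2: discriminant -231/100, complex-conjugate roots (-3/20) + ((1/20)*sqrt(231))*i and (-3/20) - ((1/20)*sqrt(231))*i; poles of order 2, moduli (1/5)*sqrt(15) and (1/5)*sqrt(15).
The radius of convergence is the smallest modulus among the singular points: (1/5)*sqrt(15).
The factor ξ**2 + 3*ξ/10 + 3/5 splits as (ξ - a)(ξ - a') with a = (-3/20) - ((1/20)*sqrt(231))*i, a' = (-3/20) + ((1/20)*sqrt(231))*i. At the order-2 pole a set g(ξ) = (ξ - a)^2*f(ξ) = [16/19] / (ξ - a')^2.
Order-2 pole: residue = g'(a); g'((-3/20) - ((1/20)*sqrt(231))*i) = ((32000/1013859)*sqrt(231))*i, so the residue is ((32000/1013859)*sqrt(231))*i.
The factor ξ**2 + 3*ξ/10 + 3/5 splits as (ξ - a)(ξ - a') with a = (-3/20) + ((1/20)*sqrt(231))*i, a' = (-3/20) - ((1/20)*sqrt(231))*i. At the order-2 pole a set g(ξ) = (ξ - a)^2*f(ξ) = [16/19] / (ξ - a')^2.
Order-2 pole: residue = g'(a); g'((-3/20) + ((1/20)*sqrt(231))*i) = -((32000/1013859)*sqrt(231))*i, so the residue is -((32000/1013859)*sqrt(231))*i.
List the singular points by increasing real part (a conjugate pair: the negative imaginary part first).

Radius of convergence at 0: (1/5)*sqrt(15).
At (-3/20) - ((1/20)*sqrt(231))*i: a pole of order 2; residue ((32000/1013859)*sqrt(231))*i.
At (-3/20) + ((1/20)*sqrt(231))*i: a pole of order 2; residue -((32000/1013859)*sqrt(231))*i.


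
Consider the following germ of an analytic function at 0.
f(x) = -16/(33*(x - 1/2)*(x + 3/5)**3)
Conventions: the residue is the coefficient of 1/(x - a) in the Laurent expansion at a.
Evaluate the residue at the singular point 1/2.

At the order-1 pole 1/2 set g(x) = (x - (1/2))*f(x) = -16/(33*(x + 3/5)**3).
Simple pole: residue = g(a) at a = 1/2, which is -16000/43923.

The residue is -16000/43923.


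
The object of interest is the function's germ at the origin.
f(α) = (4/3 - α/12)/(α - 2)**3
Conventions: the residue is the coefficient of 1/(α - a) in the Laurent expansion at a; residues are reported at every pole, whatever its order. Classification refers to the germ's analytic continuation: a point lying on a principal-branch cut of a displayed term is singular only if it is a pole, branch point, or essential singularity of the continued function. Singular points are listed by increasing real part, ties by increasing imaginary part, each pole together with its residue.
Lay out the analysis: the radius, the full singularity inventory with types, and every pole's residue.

Denominator factor (α - 2)^3: pole of order 3 at 2, modulus 2.
The radius of convergence is the smallest modulus among the singular points: 2.
At the order-3 pole 2 set g(α) = (α - (2))^3*f(α) = 4/3 - α/12.
Order-3 pole: residue = g''(a)/2; g''(2) = 0, so the residue is 0.

Radius of convergence at 0: 2.
At 2: a pole of order 3; residue 0.


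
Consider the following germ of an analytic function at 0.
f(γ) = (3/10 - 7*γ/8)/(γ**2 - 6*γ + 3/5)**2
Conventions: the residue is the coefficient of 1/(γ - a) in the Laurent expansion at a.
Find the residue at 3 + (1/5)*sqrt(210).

The factor γ**2 - 6*γ + 3/5 splits as (γ - a)(γ - a') with a = 3 + (1/5)*sqrt(210), a' = 3 - (1/5)*sqrt(210). At the order-2 pole a set g(γ) = (γ - a)^2*f(γ) = [3/10 - 7*γ/8] / (γ - a')^2.
Order-2 pole: residue = g'(a); g'(3 + (1/5)*sqrt(210)) = (31/18816)*sqrt(210), so the residue is (31/18816)*sqrt(210).

The residue is (31/18816)*sqrt(210).


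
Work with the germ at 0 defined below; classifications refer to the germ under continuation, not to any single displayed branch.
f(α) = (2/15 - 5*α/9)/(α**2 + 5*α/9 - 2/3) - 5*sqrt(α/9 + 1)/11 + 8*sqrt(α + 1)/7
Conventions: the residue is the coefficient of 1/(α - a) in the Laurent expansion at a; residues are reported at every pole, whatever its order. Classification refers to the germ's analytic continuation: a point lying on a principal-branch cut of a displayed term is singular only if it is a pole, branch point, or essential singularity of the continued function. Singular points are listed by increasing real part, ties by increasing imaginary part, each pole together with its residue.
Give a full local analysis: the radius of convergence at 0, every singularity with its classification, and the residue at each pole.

Radius of convergence at 0: -5/18 + (1/18)*sqrt(241).
At -9: an algebraic (square-root) branch point.
At -5/18 - (1/18)*sqrt(241): a pole of order 1; residue -5/18 - (233/21690)*sqrt(241).
At -1: an algebraic (square-root) branch point.
At -5/18 + (1/18)*sqrt(241): a pole of order 1; residue -5/18 + (233/21690)*sqrt(241).

Denominator factor (α**2 + 5*α/9 - 2/3): discriminant 241/81, real irrational roots -5/18 + (1/18)*sqrt(241) and -5/18 - (1/18)*sqrt(241); poles of order 1, moduli -5/18 + (1/18)*sqrt(241) and 5/18 + (1/18)*sqrt(241).
Branch term (8/7)*sqrt(1 - α/(-1)): its argument vanishes at α = -1, a square-root branch point, modulus 1.
Branch term (-5/11)*sqrt(1 - α/(-9)): its argument vanishes at α = -9, a square-root branch point, modulus 9.
The radius of convergence is the smallest modulus among the singular points: -5/18 + (1/18)*sqrt(241).
The branch terms are analytic at -5/18 - (1/18)*sqrt(241) and contribute nothing to the residue; only the rational part matters.
The factor α**2 + 5*α/9 - 2/3 splits as (α - a)(α - a') with a = -5/18 - (1/18)*sqrt(241), a' = -5/18 + (1/18)*sqrt(241). At the order-1 pole a set g(α) = (α - a)*(rational part) = [2/15 - 5*α/9] / (α - a').
Simple pole: residue = g(a) at a = -5/18 - (1/18)*sqrt(241), which is -5/18 - (233/21690)*sqrt(241).
The branch terms are analytic at -5/18 + (1/18)*sqrt(241) and contribute nothing to the residue; only the rational part matters.
The factor α**2 + 5*α/9 - 2/3 splits as (α - a)(α - a') with a = -5/18 + (1/18)*sqrt(241), a' = -5/18 - (1/18)*sqrt(241). At the order-1 pole a set g(α) = (α - a)*(rational part) = [2/15 - 5*α/9] / (α - a').
Simple pole: residue = g(a) at a = -5/18 + (1/18)*sqrt(241), which is -5/18 + (233/21690)*sqrt(241).
List the singular points by increasing real part (a conjugate pair: the negative imaginary part first).


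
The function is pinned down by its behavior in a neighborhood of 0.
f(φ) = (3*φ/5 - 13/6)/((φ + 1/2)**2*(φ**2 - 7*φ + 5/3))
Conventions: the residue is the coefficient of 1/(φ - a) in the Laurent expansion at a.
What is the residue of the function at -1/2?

The residue is -11868/21125.

At the order-2 pole -1/2 set g(φ) = (φ - (-1/2))^2*f(φ) = (3*φ/5 - 13/6)/(φ**2 - 7*φ + 5/3).
Order-2 pole: residue = g'(a); g'(-1/2) = -11868/21125, so the residue is -11868/21125.


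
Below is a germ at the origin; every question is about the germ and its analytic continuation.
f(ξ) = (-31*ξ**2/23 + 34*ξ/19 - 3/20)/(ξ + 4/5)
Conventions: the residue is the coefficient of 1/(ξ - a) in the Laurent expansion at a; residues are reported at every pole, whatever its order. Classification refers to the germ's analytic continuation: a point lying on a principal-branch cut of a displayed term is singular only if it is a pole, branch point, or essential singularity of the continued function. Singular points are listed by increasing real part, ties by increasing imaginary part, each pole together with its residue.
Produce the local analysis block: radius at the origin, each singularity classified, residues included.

Radius of convergence at 0: 4/5.
At -4/5: a pole of order 1; residue -106811/43700.

Denominator factor (ξ + 4/5): pole of order 1 at -4/5, modulus 4/5.
The radius of convergence is the smallest modulus among the singular points: 4/5.
At the order-1 pole -4/5 set g(ξ) = (ξ - (-4/5))*f(ξ) = -31*ξ**2/23 + 34*ξ/19 - 3/20.
Simple pole: residue = g(a) at a = -4/5, which is -106811/43700.


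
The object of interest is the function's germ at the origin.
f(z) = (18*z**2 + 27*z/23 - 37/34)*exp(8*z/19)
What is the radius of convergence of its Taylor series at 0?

The radius of convergence is infinite.

The factor exp(8*z/19) is entire and contributes no finite singular point.
The polynomial part has no poles.
No finite singular points: the Taylor series at 0 converges everywhere.


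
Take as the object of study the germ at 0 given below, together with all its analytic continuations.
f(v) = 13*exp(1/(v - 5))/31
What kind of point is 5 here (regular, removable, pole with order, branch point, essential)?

The point is an essential singularity.

The exponent 1/(v - (5)) has a pole at 5, so exp(1/(v - (5))) takes every nonzero value near it: an essential singularity (not a pole of any order).


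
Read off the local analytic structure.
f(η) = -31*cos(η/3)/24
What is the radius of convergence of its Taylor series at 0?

The factor cos(η/3) is entire and contributes no finite singular point.
The polynomial part has no poles.
No finite singular points: the Taylor series at 0 converges everywhere.

The radius of convergence is infinite.


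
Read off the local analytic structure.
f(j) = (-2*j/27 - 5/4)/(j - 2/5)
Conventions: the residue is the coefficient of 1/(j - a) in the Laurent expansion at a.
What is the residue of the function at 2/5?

At the order-1 pole 2/5 set g(j) = (j - (2/5))*f(j) = -2*j/27 - 5/4.
Simple pole: residue = g(a) at a = 2/5, which is -691/540.

The residue is -691/540.


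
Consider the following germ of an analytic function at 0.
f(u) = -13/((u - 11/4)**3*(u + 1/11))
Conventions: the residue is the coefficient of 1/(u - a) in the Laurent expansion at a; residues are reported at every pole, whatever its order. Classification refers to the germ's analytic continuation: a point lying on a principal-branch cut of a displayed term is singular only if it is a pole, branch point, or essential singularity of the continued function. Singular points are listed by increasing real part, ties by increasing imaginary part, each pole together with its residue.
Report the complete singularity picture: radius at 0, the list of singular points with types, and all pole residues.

Radius of convergence at 0: 1/11.
At -1/11: a pole of order 1; residue 1107392/1953125.
At 11/4: a pole of order 3; residue -1107392/1953125.

Denominator factor (u + 1/11): pole of order 1 at -1/11, modulus 1/11.
Denominator factor (u - 11/4)^3: pole of order 3 at 11/4, modulus 11/4.
The radius of convergence is the smallest modulus among the singular points: 1/11.
At the order-1 pole -1/11 set g(u) = (u - (-1/11))*f(u) = -13/(u - 11/4)**3.
Simple pole: residue = g(a) at a = -1/11, which is 1107392/1953125.
At the order-3 pole 11/4 set g(u) = (u - (11/4))^3*f(u) = -13/(u + 1/11).
Order-3 pole: residue = g''(a)/2; g''(11/4) = -2214784/1953125, so the residue is -1107392/1953125.
List the singular points by increasing real part (a conjugate pair: the negative imaginary part first).


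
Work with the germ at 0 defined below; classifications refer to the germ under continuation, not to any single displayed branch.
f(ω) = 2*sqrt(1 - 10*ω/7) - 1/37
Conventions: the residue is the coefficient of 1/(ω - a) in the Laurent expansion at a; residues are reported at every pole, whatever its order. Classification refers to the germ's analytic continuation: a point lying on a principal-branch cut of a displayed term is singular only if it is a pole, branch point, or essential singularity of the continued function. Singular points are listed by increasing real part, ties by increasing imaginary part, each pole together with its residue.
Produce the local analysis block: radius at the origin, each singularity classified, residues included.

Branch term (2)*sqrt(1 - ω/(7/10)): its argument vanishes at ω = 7/10, a square-root branch point, modulus 7/10.
The radius of convergence is the smallest modulus among the singular points: 7/10.

Radius of convergence at 0: 7/10.
At 7/10: an algebraic (square-root) branch point.
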